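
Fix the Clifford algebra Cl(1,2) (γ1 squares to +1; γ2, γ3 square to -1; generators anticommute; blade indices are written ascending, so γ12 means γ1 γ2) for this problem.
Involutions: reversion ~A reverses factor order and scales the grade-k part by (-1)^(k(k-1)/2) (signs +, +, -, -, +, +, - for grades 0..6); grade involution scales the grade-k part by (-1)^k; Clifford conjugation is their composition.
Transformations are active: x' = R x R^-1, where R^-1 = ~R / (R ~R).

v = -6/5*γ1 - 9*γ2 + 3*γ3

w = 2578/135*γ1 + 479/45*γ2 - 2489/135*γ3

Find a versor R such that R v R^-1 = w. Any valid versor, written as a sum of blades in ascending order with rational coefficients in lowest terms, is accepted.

Reasoning: v^2 = w^2 = -2214/25 since conjugation preserves the quadratic form; R = v + w = 2416/135*γ1 + 74/45*γ2 - 2084/135*γ3 is then valid when invertible, keeping its own part and reversing (v - w)/2.
Answer: 2416/135*γ1 + 74/45*γ2 - 2084/135*γ3


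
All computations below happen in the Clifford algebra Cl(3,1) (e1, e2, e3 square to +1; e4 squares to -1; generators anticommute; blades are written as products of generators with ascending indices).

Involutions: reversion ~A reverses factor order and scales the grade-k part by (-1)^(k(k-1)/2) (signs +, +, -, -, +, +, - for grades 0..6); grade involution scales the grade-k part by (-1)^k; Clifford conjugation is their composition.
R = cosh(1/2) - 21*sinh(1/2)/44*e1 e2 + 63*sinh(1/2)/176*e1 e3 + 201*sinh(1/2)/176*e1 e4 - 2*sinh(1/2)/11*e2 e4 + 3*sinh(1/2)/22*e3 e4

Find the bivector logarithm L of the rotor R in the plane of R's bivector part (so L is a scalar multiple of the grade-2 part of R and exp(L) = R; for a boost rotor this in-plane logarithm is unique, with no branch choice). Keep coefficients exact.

The scalar part of R is cosh(1/2), which fixes the rapidity magnitude through cosh (cosh is even, so it cannot fix the sign — the bivector part carries that); dividing the bivector part by sinh of the rapidity gives the plane, and L = rapidity * plane, where the joint sign ambiguity of (rapidity, plane) cancels in the product.
Concretely: cosh(rapidity) = cosh(1/2) gives rapidity = ±1/2, and since rapidity/sinh(rapidity) is even the sign is immaterial: L = (rapidity/sinh(rapidity)) * <R>_2 = (1/(2*sinh(1/2))) * <R>_2.
Answer: -21/88*e1 e2 + 63/352*e1 e3 + 201/352*e1 e4 - 1/11*e2 e4 + 3/44*e3 e4


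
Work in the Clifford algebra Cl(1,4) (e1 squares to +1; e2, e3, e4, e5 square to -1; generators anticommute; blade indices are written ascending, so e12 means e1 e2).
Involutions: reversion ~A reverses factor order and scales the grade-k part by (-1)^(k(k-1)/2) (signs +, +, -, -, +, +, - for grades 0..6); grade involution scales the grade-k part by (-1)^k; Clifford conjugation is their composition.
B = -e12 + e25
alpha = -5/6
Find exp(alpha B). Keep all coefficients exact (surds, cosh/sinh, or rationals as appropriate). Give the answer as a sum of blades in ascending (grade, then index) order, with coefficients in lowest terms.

B^2 term by term: the squares give (-1)^2*(e12)^2 + (1)^2*(e25)^2 = 1*(+1) + 1*(-1) = 0 (each basis 2-blade squares to minus the product of its generators' squares); cross terms between blades sharing an index anticommute and cancel. So B^2 = 0.
B^2 = 0, so the series closes: exp(alpha B) = 1 + alpha B (parabolic case).
Answer: 1 + 5/6*e12 - 5/6*e25


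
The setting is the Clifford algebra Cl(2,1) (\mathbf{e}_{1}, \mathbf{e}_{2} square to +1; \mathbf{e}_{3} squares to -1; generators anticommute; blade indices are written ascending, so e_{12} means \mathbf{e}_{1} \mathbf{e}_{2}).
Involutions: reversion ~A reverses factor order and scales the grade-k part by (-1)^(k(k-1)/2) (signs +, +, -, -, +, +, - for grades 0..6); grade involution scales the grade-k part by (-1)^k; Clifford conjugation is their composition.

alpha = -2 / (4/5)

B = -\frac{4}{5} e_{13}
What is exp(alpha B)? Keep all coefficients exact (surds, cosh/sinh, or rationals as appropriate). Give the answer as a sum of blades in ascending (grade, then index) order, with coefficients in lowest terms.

B^2 = (-\frac{4}{5})^2*(e_{13})^2 = \frac{16}{25}*(+1) = \frac{16}{25} (a basis 2-blade squares to minus the product of its generators' squares).
B^2 = \frac{16}{25} — hyperbolic case — the even/odd split gives cosh and sinh: l = \frac{4}{5}, alpha*l = -2, so exp(alpha B) = cosh(-2) + (sinh(-2)/(\frac{4}{5}))*B = \cosh{\left(2 \right)} + (- \frac{5 \sinh{\left(2 \right)}}{4})*B.
Answer: \cosh{\left(2 \right)} + \sinh{\left(2 \right)} e_{13}


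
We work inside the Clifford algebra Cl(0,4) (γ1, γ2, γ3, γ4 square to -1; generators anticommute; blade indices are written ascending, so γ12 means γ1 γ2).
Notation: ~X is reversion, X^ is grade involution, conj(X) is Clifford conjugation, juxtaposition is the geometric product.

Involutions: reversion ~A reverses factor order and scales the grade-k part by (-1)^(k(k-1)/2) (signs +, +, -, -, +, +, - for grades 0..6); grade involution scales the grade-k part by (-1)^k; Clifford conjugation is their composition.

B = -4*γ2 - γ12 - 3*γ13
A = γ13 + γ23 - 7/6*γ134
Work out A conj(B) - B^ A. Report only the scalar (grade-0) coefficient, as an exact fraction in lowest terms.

first term: -3 + 4*γ3 + 7/2*γ4 - 3*γ12 + γ13 - γ23 - 4*γ123 + 7/6*γ234 - 14/3*γ1234
second term: 3 - 4*γ3 - 7/2*γ4 - 3*γ12 + γ13 - γ23 - 4*γ123 + 7/6*γ234 + 14/3*γ1234
Answer: -6


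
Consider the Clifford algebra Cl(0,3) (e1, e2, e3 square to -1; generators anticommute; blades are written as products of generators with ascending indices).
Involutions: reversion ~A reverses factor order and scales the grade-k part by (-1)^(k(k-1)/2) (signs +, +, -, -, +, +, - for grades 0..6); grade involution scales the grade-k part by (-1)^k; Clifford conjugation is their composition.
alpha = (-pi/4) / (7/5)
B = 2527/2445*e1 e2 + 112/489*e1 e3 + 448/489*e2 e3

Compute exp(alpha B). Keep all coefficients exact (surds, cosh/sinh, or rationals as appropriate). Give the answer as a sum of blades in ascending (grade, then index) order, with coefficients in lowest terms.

B^2 term by term: the squares give (2527/2445)^2*(e1 e2)^2 + (112/489)^2*(e1 e3)^2 + (448/489)^2*(e2 e3)^2 = 6385729/5978025*(-1) + 12544/239121*(-1) + 200704/239121*(-1) = -49/25 (each basis 2-blade squares to minus the product of its generators' squares); cross terms between blades sharing an index anticommute and cancel. So B^2 = -49/25.
B^2 = -49/25 — the series telescopes trigonometrically here: l = 7/5, alpha*l = -pi/4, so exp(alpha B) = cos(-pi/4) + (sin(-pi/4)/(7/5))*B = sqrt(2)/2 + (-5*sqrt(2)/14)*B.
Answer: sqrt(2)/2 - 361*sqrt(2)/978*e1 e2 - 40*sqrt(2)/489*e1 e3 - 160*sqrt(2)/489*e2 e3


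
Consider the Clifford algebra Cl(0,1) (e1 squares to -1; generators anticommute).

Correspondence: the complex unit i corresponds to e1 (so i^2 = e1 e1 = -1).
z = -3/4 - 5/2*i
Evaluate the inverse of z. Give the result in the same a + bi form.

In blades: z = -3/4 - 5/2*e1.
With qbar = -3/4 + 5/2*e1 (scalar fixed, mapped units negated), z qbar = 109/16 (the sum of squared coefficients), so z^-1 = qbar / (109/16) = -12/109 + 40/109*e1; translating back:
Answer: -12/109 + 40/109*i


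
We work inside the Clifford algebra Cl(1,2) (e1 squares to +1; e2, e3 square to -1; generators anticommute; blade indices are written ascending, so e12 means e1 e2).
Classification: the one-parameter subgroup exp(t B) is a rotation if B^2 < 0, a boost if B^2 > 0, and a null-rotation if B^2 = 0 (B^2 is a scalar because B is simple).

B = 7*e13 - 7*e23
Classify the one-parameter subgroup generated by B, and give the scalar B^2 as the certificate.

B^2 term by term: the squares give (7)^2*(e13)^2 + (-7)^2*(e23)^2 = 49*(+1) + 49*(-1) = 0 (each basis 2-blade squares to minus the product of its generators' squares); cross terms between blades sharing an index anticommute and cancel. So B^2 = 0.
Answer: null-rotation, certificate B^2 = 0. Certificate logic: 0 is a conjugation-invariant scalar, so its sign fixes rotation versus boost versus null-rotation outright.


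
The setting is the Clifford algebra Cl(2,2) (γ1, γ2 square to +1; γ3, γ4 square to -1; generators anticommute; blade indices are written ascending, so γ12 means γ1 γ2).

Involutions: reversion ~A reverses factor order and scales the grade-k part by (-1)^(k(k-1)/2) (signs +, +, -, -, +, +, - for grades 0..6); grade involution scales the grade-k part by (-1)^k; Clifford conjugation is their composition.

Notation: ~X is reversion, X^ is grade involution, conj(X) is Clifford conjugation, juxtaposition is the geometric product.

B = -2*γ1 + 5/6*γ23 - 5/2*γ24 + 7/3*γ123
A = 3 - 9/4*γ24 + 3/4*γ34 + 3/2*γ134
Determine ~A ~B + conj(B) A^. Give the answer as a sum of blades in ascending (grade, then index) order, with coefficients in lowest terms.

first term: 45/8 - 6*γ1 - 5/8*γ23 + 93/8*γ24 + 9/8*γ34 - 13/4*γ123 - 3/2*γ124 - 15/4*γ134
second term: -45/8 + 6*γ1 - 5/8*γ23 + 93/8*γ24 - 39/8*γ34 + 13/4*γ123 - 15/2*γ124 + 27/4*γ134
Answer: -5/4*γ23 + 93/4*γ24 - 15/4*γ34 - 9*γ124 + 3*γ134


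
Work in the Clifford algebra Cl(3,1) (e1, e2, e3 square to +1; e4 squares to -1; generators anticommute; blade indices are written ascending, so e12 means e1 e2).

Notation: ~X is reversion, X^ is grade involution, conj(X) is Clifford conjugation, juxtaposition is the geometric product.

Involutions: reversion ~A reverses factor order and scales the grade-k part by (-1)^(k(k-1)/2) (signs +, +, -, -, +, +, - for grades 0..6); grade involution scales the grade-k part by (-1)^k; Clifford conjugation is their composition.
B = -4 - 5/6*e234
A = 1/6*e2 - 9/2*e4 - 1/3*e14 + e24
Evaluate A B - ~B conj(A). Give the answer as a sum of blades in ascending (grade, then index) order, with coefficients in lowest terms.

first term: -2/3*e2 + 5/6*e3 + 18*e4 + 4/3*e14 - 15/4*e23 - 4*e24 - 5/36*e34 - 5/18*e123
second term: 2/3*e2 + 5/6*e3 - 18*e4 - 4/3*e14 - 15/4*e23 + 4*e24 - 5/36*e34 + 5/18*e123
Answer: -4/3*e2 + 36*e4 + 8/3*e14 - 8*e24 - 5/9*e123


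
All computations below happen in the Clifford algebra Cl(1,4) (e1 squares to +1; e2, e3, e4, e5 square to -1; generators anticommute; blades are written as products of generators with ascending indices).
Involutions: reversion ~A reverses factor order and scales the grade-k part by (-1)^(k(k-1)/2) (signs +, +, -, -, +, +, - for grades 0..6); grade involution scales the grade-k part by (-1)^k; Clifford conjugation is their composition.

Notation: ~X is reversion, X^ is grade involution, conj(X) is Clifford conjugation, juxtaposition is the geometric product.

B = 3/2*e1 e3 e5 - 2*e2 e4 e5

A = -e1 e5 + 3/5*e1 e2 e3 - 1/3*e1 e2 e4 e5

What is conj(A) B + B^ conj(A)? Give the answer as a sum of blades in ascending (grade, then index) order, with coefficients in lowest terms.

first term: 2/3*e1 - 3/2*e3 - 9/10*e2 e5 + 2*e1 e2 e4 - 1/2*e2 e3 e4 - 6/5*e1 e3 e4 e5
second term: 2/3*e1 + 3/2*e3 - 9/10*e2 e5 + 2*e1 e2 e4 + 1/2*e2 e3 e4 + 6/5*e1 e3 e4 e5
Answer: 4/3*e1 - 9/5*e2 e5 + 4*e1 e2 e4


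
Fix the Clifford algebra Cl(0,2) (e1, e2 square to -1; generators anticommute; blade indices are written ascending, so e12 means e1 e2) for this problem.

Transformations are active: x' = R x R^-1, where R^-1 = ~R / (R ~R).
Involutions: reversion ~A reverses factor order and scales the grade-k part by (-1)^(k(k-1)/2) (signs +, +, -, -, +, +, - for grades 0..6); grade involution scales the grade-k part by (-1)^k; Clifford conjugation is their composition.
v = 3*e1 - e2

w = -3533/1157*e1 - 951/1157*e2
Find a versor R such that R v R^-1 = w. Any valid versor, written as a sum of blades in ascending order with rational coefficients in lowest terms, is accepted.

The midline construction: v and w both square to -10, so reflecting in their sum -62/1157*e1 - 2108/1157*e2 exchanges them.
Answer: -62/1157*e1 - 2108/1157*e2


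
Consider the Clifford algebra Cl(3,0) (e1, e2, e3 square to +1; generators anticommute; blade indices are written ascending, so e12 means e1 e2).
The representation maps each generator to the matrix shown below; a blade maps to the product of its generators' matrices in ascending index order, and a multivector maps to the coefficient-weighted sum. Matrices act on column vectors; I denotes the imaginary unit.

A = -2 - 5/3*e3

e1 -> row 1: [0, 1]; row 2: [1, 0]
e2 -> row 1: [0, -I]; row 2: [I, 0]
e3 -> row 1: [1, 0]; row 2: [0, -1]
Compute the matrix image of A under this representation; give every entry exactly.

M = (-2)*1 + (-5/3)*rho(e3), summed entrywise (1 is the identity matrix):
Answer: row 1: [-11/3, 0]; row 2: [0, -1/3]


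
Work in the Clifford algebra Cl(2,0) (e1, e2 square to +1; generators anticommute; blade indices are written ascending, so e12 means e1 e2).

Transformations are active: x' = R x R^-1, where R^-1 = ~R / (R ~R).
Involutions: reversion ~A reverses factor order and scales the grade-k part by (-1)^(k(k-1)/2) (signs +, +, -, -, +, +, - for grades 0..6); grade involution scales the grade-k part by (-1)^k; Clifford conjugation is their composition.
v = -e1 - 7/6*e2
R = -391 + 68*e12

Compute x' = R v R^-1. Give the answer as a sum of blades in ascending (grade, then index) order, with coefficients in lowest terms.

~R = -391 - 68*e12, and R ~R = 157505, so R^-1 = ~R / (157505).
R v = 935/3*e1 + 3145/6*e2
Answer: -179/327*e1 - 313/218*e2


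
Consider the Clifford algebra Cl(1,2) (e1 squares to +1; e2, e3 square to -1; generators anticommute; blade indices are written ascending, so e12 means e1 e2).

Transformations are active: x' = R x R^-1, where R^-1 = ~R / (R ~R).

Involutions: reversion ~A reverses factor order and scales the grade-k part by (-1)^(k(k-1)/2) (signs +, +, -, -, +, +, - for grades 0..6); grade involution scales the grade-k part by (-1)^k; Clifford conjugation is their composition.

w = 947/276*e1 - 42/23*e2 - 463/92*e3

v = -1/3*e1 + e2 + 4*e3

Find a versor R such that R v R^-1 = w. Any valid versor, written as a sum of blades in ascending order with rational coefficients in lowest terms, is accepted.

Equal squares first: v^2 = w^2 = -152/9. Then v + w = 285/92*e1 - 19/23*e2 - 95/92*e3 is a versor taking v to w, provided it is invertible.
Answer: 285/92*e1 - 19/23*e2 - 95/92*e3


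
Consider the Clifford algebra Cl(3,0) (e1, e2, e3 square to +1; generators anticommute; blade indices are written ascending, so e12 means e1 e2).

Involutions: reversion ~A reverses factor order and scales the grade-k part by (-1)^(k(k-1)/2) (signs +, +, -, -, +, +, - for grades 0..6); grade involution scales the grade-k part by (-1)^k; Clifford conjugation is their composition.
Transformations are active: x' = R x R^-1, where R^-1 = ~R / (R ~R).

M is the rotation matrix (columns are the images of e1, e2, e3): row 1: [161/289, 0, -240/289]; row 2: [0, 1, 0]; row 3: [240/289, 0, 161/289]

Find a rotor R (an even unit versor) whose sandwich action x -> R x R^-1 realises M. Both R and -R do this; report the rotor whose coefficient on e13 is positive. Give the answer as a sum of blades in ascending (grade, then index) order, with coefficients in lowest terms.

Method: write R = a + b12*e12 + b13*e13 + b23*e23 with a^2 + b12^2 + b13^2 + b23^2 = 1 (so R^-1 = ~R). Expanding the columns R e_j ~R gives tr M = 4a^2 - 1 and, from the antisymmetric part, M21 - M12 = -4a*b12, M13 - M31 = 4a*b13, M32 - M23 = -4a*b23.
Here tr M = 611/289, so a^2 = (1 + tr M)/4 = 225/289 and a = ±15/17. Taking a = 15/17: M21 - M12 = 0, M13 - M31 = -480/289, M32 - M23 = 0, giving b12 = 0, b13 = -8/17, b23 = 0, i.e. R = 15/17 - 8/17*e13.
Its e13 coefficient is negative, so report the other preimage -R.
Answer: -15/17 + 8/17*e13. Sheet selection: the two-to-one cover makes ±R indistinguishable at the matrix level (trace 611/289), so uniqueness comes from the required sign on e13.


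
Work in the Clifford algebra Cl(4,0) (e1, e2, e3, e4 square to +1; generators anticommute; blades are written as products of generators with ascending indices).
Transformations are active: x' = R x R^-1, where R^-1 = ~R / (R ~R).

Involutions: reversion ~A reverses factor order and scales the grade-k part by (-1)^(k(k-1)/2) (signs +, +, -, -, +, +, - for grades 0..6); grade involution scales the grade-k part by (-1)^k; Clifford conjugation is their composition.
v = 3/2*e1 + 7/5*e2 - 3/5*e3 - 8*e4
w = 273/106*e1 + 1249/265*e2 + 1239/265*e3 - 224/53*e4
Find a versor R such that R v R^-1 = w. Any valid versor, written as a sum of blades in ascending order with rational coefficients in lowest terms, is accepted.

R = v + w = 216/53*e1 + 324/53*e2 + 216/53*e3 - 648/53*e4 works: the equal norms (6857/100) guarantee its sandwich swaps v into w.
Answer: 216/53*e1 + 324/53*e2 + 216/53*e3 - 648/53*e4


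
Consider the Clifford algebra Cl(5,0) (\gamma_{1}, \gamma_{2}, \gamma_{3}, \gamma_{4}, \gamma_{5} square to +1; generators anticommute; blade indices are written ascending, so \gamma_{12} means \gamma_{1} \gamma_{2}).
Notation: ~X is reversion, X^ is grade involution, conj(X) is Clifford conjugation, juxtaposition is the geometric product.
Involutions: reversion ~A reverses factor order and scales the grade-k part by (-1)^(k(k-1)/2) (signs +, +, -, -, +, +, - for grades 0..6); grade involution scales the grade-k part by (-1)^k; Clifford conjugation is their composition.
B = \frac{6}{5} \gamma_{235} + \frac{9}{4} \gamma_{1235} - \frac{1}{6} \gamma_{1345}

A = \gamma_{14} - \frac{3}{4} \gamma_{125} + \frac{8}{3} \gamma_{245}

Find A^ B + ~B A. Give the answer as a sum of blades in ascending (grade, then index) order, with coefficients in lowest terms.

first term: \frac{27}{16} \gamma_{3} + \frac{9}{10} \gamma_{13} - \frac{16}{5} \gamma_{34} - \frac{1}{6} \gamma_{35} + \frac{4}{9} \gamma_{123} + 6 \gamma_{134} - \frac{1}{8} \gamma_{234} - \frac{9}{4} \gamma_{2345} + \frac{6}{5} \gamma_{12345}
second term: \frac{27}{16} \gamma_{3} - \frac{9}{10} \gamma_{13} + \frac{16}{5} \gamma_{34} - \frac{1}{6} \gamma_{35} - \frac{4}{9} \gamma_{123} - 6 \gamma_{134} + \frac{1}{8} \gamma_{234} + \frac{9}{4} \gamma_{2345} - \frac{6}{5} \gamma_{12345}
Answer: \frac{27}{8} \gamma_{3} - \frac{1}{3} \gamma_{35}


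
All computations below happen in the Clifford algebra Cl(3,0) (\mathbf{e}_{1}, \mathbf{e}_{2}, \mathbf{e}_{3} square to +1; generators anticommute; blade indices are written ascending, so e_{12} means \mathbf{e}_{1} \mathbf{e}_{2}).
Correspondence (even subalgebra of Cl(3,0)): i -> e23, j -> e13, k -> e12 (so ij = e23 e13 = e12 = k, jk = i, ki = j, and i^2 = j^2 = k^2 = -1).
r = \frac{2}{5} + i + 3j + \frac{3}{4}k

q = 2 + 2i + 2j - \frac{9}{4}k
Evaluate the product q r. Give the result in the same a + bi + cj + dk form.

In blades: q = 2 - \frac{9}{4} e_{12} + 2 e_{13} + 2 e_{23}, r = \frac{2}{5} + \frac{3}{4} e_{12} + 3 e_{13} + e_{23}.
Distribute q over r term by term (generator squares from the signature, products reordered to ascending indices): (2)*r = \frac{4}{5} + \frac{3}{2} e_{12} + 6 e_{13} + 2 e_{23}; (-\frac{9}{4} e_{12})*r = \frac{27}{16} - \frac{9}{10} e_{12} - \frac{9}{4} e_{13} + \frac{27}{4} e_{23}; (2 e_{13})*r = -6 - 2 e_{12} + \frac{4}{5} e_{13} + \frac{3}{2} e_{23}; (2 e_{23})*r = -2 + 6 e_{12} - \frac{3}{2} e_{13} + \frac{4}{5} e_{23}.
Sum: -\frac{441}{80} + \frac{23}{5} e_{12} + \frac{61}{20} e_{13} + \frac{221}{20} e_{23}; translating back through the correspondence:
Answer: -\frac{441}{80} + \frac{221}{20}i + \frac{61}{20}j + \frac{23}{5}k


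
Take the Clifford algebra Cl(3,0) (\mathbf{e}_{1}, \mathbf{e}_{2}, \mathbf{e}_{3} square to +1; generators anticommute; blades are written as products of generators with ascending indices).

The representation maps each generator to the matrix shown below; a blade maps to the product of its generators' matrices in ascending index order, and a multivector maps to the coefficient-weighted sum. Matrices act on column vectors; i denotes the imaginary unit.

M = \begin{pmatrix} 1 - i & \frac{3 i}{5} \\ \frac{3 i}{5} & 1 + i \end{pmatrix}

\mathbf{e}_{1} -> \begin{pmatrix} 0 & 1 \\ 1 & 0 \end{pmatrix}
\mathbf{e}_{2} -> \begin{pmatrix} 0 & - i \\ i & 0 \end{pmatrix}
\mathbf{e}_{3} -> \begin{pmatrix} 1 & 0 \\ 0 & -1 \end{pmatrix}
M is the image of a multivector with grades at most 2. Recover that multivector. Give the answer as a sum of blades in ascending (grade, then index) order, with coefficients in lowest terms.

Method: 1, rho(e_{1}), rho(e_{2}), rho(e_{3}) form a trace-orthogonal basis of the 2x2 complex matrices (tr(X Y) = 2 if X = Y, else 0), so M = m0*1 + m1*rho(e_{1}) + m2*rho(e_{2}) + m3*rho(e_{3}) with m0 = tr(M)/2 = 1, m1 = tr(M rho(e_{1}))/2 = \frac{3 i}{5}, m2 = tr(M rho(e_{2}))/2 = 0, m3 = tr(M rho(e_{3}))/2 = - i.
Multiplying table entries, the bivector images are rho(e_{1} e_{2}) = i*rho(e_{3}), rho(e_{1} e_{3}) = -i*rho(e_{2}), rho(e_{2} e_{3}) = i*rho(e_{1}); with real blade coefficients the real parts of m0..m3 are the coefficients of 1, e_{1}, e_{2}, e_{3} and the imaginary parts give the bivectors (e_{2} e_{3}: Im m1, e_{1} e_{3}: -Im m2, e_{1} e_{2}: Im m3).
Answer: 1 - e_{1} e_{2} + \frac{3}{5} e_{2} e_{3}


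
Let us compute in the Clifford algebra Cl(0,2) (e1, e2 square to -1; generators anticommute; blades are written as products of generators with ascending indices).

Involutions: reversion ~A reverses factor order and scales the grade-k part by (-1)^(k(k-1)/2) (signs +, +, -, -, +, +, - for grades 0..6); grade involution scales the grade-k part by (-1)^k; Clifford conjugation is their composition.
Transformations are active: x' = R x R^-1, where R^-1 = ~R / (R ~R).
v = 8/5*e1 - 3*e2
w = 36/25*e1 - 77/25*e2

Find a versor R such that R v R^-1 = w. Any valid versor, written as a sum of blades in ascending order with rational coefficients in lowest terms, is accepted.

A norm check does it: q(v) = q(w) = -289/25, hence R = v + w = 76/25*e1 - 152/25*e2 realises the map — parallel part kept, (v - w)/2 negated, v carried to w.
Answer: 76/25*e1 - 152/25*e2


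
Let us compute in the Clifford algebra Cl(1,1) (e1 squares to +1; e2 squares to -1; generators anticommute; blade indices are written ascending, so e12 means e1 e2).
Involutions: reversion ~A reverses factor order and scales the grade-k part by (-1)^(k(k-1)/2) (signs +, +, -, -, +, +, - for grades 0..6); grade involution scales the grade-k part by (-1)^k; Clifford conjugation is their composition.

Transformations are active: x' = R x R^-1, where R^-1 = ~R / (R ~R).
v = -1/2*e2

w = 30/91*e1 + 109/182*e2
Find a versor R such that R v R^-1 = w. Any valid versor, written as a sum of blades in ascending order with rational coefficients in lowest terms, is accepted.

Why this works: both vectors square to -1/4, so q(v) = q(w) and R = v + w = 30/91*e1 + 9/91*e2 carries v to w — its own direction survives, the complement (v - w)/2 flips.
Answer: 30/91*e1 + 9/91*e2


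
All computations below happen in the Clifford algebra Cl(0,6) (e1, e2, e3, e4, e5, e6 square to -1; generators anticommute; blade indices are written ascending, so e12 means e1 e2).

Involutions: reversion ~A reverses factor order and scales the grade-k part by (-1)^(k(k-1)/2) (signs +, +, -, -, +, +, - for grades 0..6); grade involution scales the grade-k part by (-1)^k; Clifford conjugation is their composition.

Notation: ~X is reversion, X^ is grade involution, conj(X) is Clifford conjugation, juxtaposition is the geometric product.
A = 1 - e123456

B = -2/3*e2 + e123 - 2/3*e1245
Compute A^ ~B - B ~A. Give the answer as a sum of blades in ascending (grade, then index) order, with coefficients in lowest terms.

first term: -2/3*e2 + 2/3*e36 - e123 - e456 - 2/3*e1245 - 2/3*e13456
second term: -2/3*e2 - 2/3*e36 + e123 + e456 - 2/3*e1245 - 2/3*e13456
Answer: 4/3*e36 - 2*e123 - 2*e456


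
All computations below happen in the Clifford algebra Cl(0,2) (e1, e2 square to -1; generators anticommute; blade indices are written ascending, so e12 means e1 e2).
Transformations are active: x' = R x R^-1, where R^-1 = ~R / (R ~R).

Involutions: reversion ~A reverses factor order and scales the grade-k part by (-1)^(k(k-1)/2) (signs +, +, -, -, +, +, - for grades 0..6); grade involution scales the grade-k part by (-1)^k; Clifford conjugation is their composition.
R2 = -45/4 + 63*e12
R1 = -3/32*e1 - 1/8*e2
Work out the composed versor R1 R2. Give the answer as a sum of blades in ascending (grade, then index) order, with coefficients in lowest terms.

Distribute over the terms of R1 (each basis-blade product reordered to ascending indices, repeated generators contracted through their squares):
(-3/32*e1) R2 = 135/128*e1 + 189/32*e2
(-1/8*e2) R2 = -63/8*e1 + 45/32*e2
Summing the partial products and collecting blades:
Answer: -873/128*e1 + 117/16*e2


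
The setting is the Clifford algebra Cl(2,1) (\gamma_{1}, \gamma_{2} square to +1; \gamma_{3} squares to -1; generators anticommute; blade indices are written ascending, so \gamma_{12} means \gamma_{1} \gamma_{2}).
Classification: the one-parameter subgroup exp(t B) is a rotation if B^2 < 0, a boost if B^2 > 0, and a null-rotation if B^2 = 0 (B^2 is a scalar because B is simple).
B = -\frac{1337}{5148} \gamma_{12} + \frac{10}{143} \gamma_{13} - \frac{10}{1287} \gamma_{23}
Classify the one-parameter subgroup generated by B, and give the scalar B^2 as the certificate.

B^2 term by term: the squares give (-\frac{1337}{5148})^2*(\gamma_{12})^2 + (\frac{10}{143})^2*(\gamma_{13})^2 + (-\frac{10}{1287})^2*(\gamma_{23})^2 = \frac{1787569}{26501904}*(-1) + \frac{100}{20449}*(+1) + \frac{100}{1656369}*(+1) = -\frac{1}{16} (each basis 2-blade squares to minus the product of its generators' squares); cross terms between blades sharing an index anticommute and cancel. So B^2 = -\frac{1}{16}.
Answer: rotation, certificate B^2 = -\frac{1}{16}. Check the certificate: B^2 = -\frac{1}{16}, and that sign is decisive whatever form B takes.


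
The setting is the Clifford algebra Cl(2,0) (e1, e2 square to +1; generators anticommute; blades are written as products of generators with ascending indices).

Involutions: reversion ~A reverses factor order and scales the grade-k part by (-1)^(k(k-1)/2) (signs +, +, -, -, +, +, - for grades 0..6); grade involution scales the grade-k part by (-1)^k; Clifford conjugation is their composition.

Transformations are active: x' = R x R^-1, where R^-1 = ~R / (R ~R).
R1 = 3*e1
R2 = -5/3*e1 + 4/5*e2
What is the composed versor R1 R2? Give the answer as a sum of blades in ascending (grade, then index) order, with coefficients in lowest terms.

Distribute over the terms of R1 (each basis-blade product reordered to ascending indices, repeated generators contracted through their squares):
(3*e1) R2 = -5 + 12/5*e1 e2
Answer: -5 + 12/5*e1 e2


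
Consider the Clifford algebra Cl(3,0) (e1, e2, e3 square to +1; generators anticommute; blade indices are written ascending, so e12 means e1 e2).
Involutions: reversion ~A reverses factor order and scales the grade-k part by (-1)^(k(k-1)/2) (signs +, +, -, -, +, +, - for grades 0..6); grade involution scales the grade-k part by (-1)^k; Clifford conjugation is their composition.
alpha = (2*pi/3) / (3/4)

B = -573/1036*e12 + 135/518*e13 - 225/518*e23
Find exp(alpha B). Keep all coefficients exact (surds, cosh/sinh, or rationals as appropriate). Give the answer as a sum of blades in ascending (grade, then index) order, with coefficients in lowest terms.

B^2 term by term: the squares give (-573/1036)^2*(e12)^2 + (135/518)^2*(e13)^2 + (-225/518)^2*(e23)^2 = 328329/1073296*(-1) + 18225/268324*(-1) + 50625/268324*(-1) = -9/16 (each basis 2-blade squares to minus the product of its generators' squares); cross terms between blades sharing an index anticommute and cancel. So B^2 = -9/16.
B^2 = -9/16 — a negative square means the series sums to a rotation: l = 3/4, alpha*l = 2*pi/3, so exp(alpha B) = cos(2*pi/3) + (sin(2*pi/3)/(3/4))*B = -1/2 + (2*sqrt(3)/3)*B.
Answer: -1/2 - 191*sqrt(3)/518*e12 + 45*sqrt(3)/259*e13 - 75*sqrt(3)/259*e23


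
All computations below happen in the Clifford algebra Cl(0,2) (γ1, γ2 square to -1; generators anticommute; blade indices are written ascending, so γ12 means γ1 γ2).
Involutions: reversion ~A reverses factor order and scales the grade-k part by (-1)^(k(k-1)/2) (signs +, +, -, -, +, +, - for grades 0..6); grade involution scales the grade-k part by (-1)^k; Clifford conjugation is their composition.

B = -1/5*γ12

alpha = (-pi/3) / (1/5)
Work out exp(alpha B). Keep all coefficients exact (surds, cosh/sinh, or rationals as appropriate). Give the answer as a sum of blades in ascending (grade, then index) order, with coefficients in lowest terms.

B^2 = (-1/5)^2*(γ12)^2 = 1/25*(-1) = -1/25 (a basis 2-blade squares to minus the product of its generators' squares).
B^2 = -1/25 — the series telescopes trigonometrically here: l = 1/5, alpha*l = -pi/3, so exp(alpha B) = cos(-pi/3) + (sin(-pi/3)/(1/5))*B = 1/2 + (-5*sqrt(3)/2)*B.
Answer: 1/2 + sqrt(3)/2*γ12


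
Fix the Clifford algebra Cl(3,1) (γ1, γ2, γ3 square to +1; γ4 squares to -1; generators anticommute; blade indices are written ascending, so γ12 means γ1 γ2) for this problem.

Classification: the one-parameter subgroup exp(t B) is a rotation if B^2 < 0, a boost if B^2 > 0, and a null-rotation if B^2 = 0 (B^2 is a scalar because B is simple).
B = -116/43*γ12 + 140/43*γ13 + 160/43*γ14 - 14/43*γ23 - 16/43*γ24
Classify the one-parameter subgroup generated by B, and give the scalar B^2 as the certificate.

B^2 term by term: the squares give (-116/43)^2*(γ12)^2 + (140/43)^2*(γ13)^2 + (160/43)^2*(γ14)^2 + (-14/43)^2*(γ23)^2 + (-16/43)^2*(γ24)^2 = 13456/1849*(-1) + 19600/1849*(-1) + 25600/1849*(+1) + 196/1849*(-1) + 256/1849*(+1) = -4 (each basis 2-blade squares to minus the product of its generators' squares); cross terms between blades sharing an index anticommute and cancel; the commuting (index-disjoint) pairs give grade-4 terms 2*c*c'*(blade product), which cancel blade by blade — γ1234: 4480/1849 - 4480/1849 = 0 — confirming B is simple. So B^2 = -4.
Answer: rotation, certificate B^2 = -4. The class reads off the invariant scalar -4 directly.


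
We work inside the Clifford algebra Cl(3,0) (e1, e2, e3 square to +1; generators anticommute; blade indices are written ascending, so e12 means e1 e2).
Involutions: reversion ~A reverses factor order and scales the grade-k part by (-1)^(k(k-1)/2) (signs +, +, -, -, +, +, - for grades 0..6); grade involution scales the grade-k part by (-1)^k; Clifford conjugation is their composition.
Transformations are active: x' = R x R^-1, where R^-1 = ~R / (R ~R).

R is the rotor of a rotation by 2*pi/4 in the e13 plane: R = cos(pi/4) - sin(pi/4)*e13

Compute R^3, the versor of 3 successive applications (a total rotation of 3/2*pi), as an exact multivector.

Rotor phase runs at HALF the rotation angle; powers of one rotor simply add phase, so after 3 steps in e13 the phase is 3*pi/4 = 3*pi/4 and R^3 = cos(3*pi/4) - sin(3*pi/4)*e13.
cos(3*pi/4) = -sqrt(2)/2 and sin(3*pi/4) = sqrt(2)/2, so R^3 = -sqrt(2)/2 - sqrt(2)/2*e13. The net rotation is 3/2*pi; the rotor keeps the half-angle phase exactly.
Answer: -sqrt(2)/2 - sqrt(2)/2*e13


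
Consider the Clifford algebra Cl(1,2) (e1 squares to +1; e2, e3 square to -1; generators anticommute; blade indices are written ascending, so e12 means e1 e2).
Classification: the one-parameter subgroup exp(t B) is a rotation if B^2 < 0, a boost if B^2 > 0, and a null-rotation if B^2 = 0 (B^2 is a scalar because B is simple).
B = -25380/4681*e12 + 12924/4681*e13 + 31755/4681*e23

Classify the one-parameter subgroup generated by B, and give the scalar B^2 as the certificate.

B^2 term by term: the squares give (-25380/4681)^2*(e12)^2 + (12924/4681)^2*(e13)^2 + (31755/4681)^2*(e23)^2 = 644144400/21911761*(+1) + 167029776/21911761*(+1) + 1008380025/21911761*(-1) = -9 (each basis 2-blade squares to minus the product of its generators' squares); cross terms between blades sharing an index anticommute and cancel. So B^2 = -9.
Answer: rotation, certificate B^2 = -9. Check the certificate: B^2 = -9, and that sign is decisive whatever form B takes.


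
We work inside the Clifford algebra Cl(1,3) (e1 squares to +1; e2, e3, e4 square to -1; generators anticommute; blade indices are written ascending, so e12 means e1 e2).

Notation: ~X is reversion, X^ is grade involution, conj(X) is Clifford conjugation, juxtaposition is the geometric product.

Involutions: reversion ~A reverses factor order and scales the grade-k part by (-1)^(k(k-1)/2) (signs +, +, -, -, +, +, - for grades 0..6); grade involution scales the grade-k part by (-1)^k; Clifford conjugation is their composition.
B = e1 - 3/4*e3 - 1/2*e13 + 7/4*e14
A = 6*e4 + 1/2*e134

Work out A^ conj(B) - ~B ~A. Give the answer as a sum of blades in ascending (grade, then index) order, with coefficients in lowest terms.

first term: 21/2*e1 - 7/8*e3 - 1/4*e4 - 51/8*e14 + 5*e34 - 3*e134
second term: 21/2*e1 - 7/8*e3 - 1/4*e4 + 51/8*e14 - 5*e34 + 3*e134
Answer: -51/4*e14 + 10*e34 - 6*e134


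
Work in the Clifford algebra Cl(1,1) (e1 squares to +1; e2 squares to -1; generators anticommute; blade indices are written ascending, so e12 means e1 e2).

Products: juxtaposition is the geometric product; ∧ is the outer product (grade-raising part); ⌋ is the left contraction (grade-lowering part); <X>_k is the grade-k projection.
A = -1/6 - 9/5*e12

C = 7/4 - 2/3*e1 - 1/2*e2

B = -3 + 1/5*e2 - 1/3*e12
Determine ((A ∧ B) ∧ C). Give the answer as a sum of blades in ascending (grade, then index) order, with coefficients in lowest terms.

step 1: 1/2 - 1/30*e2 + 491/90*e12
step 2: 7/8 - 1/3*e1 - 37/120*e2 + 381/40*e12
Answer: 7/8 - 1/3*e1 - 37/120*e2 + 381/40*e12


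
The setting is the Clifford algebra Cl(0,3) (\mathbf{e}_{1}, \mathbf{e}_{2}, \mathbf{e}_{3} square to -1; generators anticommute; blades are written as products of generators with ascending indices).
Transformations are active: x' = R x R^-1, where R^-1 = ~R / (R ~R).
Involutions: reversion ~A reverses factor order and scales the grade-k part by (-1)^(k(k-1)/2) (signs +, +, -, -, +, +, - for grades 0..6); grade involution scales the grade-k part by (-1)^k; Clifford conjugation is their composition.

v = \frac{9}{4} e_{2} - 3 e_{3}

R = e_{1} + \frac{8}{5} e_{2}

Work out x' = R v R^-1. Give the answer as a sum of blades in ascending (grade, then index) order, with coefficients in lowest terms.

~R = e_{1} + \frac{8}{5} e_{2}, and R ~R = -\frac{89}{25}, so R^-1 = ~R / (-\frac{89}{25}).
R v = -\frac{18}{5} + \frac{9}{4} e_{1} e_{2} - 3 e_{1} e_{3} - \frac{24}{5} e_{2} e_{3}
Answer: \frac{180}{89} e_{1} + \frac{351}{356} e_{2} + 3 e_{3}


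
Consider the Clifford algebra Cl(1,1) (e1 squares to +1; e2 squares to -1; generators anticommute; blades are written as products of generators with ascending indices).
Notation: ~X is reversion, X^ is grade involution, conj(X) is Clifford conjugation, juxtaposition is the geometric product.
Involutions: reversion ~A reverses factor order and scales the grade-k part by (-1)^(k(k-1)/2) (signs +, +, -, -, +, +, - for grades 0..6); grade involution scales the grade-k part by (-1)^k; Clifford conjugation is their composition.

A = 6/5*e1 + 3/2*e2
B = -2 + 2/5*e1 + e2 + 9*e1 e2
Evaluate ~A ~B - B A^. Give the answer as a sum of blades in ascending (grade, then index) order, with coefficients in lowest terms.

first term: -51/50 - 159/10*e1 - 69/5*e2 + 3/5*e1 e2
second term: 51/50 + 159/10*e1 + 69/5*e2 + 3/5*e1 e2
Answer: -51/25 - 159/5*e1 - 138/5*e2


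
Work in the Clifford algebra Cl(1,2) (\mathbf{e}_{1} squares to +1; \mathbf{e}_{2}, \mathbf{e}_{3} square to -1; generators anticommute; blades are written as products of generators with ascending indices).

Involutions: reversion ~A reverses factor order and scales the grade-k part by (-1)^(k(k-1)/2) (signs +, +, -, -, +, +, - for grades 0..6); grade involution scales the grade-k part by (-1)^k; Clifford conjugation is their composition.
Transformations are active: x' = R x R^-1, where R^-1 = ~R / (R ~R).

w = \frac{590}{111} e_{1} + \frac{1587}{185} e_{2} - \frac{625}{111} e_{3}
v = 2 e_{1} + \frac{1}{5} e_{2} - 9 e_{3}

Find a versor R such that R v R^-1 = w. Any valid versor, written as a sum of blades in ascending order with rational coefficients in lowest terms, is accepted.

Since q(v) = q(w) = -\frac{1926}{25}, the sum R = v + w = \frac{812}{111} e_{1} + \frac{1624}{185} e_{2} - \frac{1624}{111} e_{3} does the job whenever invertible.
Answer: \frac{812}{111} e_{1} + \frac{1624}{185} e_{2} - \frac{1624}{111} e_{3}


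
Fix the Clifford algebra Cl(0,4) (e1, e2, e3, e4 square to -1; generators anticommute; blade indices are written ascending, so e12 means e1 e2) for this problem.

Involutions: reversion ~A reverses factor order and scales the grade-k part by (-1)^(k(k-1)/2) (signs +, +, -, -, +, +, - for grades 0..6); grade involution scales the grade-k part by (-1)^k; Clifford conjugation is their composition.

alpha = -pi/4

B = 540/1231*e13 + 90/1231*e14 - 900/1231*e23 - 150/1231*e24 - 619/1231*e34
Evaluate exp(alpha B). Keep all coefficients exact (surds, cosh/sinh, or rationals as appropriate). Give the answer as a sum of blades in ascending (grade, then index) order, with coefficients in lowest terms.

B^2 term by term: the squares give (540/1231)^2*(e13)^2 + (90/1231)^2*(e14)^2 + (-900/1231)^2*(e23)^2 + (-150/1231)^2*(e24)^2 + (-619/1231)^2*(e34)^2 = 291600/1515361*(-1) + 8100/1515361*(-1) + 810000/1515361*(-1) + 22500/1515361*(-1) + 383161/1515361*(-1) = -1 (each basis 2-blade squares to minus the product of its generators' squares); cross terms between blades sharing an index anticommute and cancel; the commuting (index-disjoint) pairs give grade-4 terms 2*c*c'*(blade product), which cancel blade by blade — e1234: 162000/1515361 - 162000/1515361 = 0 — confirming B is simple. So B^2 = -1.
B^2 = -1 — B^2 < 0, so the exponential closes trigonometrically: l = 1, alpha*l = -pi/4, so exp(alpha B) = cos(-pi/4) + (sin(-pi/4)/1)*B = sqrt(2)/2 + (-sqrt(2)/2)*B.
Answer: sqrt(2)/2 - 270*sqrt(2)/1231*e13 - 45*sqrt(2)/1231*e14 + 450*sqrt(2)/1231*e23 + 75*sqrt(2)/1231*e24 + 619*sqrt(2)/2462*e34


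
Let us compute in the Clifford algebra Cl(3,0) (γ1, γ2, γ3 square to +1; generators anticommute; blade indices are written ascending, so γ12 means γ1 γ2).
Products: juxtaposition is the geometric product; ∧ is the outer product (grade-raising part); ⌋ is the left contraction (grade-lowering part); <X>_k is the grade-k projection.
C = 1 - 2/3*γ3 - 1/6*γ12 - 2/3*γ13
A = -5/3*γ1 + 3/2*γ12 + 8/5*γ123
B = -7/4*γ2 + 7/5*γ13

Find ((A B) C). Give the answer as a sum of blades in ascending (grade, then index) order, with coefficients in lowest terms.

step 1: -21/8*γ1 + 56/25*γ2 - 7/3*γ3 + 35/12*γ12 + 14/5*γ13 - 21/10*γ23
step 2: 469/120 - 10213/1800*γ1 + 1631/400*γ2 - 7/12*γ3 + 259/60*γ12 + 21/5*γ13 - 476/225*γ23 - 14/225*γ123
Answer: 469/120 - 10213/1800*γ1 + 1631/400*γ2 - 7/12*γ3 + 259/60*γ12 + 21/5*γ13 - 476/225*γ23 - 14/225*γ123


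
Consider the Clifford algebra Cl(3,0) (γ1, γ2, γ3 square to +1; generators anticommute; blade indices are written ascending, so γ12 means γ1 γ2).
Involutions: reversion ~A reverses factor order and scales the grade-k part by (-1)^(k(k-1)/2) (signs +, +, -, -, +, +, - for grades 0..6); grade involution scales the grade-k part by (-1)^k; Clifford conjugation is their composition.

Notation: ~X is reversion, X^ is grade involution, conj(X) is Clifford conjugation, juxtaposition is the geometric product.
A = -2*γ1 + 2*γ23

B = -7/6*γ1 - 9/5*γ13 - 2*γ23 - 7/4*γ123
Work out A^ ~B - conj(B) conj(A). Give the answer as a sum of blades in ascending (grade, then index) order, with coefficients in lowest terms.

first term: -19/3 - 7/2*γ1 + 18/5*γ3 + 18/5*γ12 + 7/2*γ23 + 5/3*γ123
second term: 19/3 - 7/2*γ1 - 18/5*γ3 + 18/5*γ12 - 7/2*γ23 + 5/3*γ123
Answer: -38/3 + 36/5*γ3 + 7*γ23


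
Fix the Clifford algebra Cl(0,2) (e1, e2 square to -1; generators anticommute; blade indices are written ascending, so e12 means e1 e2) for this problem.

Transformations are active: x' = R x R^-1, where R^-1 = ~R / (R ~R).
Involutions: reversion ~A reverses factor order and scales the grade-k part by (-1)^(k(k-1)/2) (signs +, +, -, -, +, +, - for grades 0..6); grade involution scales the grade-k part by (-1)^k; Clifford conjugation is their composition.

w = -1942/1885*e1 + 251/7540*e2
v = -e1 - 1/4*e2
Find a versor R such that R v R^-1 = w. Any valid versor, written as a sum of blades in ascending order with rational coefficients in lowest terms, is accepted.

Key observation: q(v) = q(w) = -17/16 (sandwiches preserve the norm), so R = v + w = -3827/1885*e1 - 817/3770*e2 works whenever it is invertible — the component of v along it is kept and (v - w)/2 reverses, sending v to w.
Answer: -3827/1885*e1 - 817/3770*e2
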